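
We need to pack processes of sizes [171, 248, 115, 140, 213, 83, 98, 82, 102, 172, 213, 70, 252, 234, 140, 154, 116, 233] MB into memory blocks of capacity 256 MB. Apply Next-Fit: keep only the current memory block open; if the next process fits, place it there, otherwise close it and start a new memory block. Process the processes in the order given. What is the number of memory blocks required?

15

memory block 1: place 171 MB, 85 MB left
memory block 2: place 248 MB, 8 MB left
memory block 3: place 115 MB, 141 MB left
memory block 3: place 140 MB, 1 MB left
memory block 4: place 213 MB, 43 MB left
memory block 5: place 83 MB, 173 MB left
memory block 5: place 98 MB, 75 MB left
memory block 6: place 82 MB, 174 MB left
memory block 6: place 102 MB, 72 MB left
memory block 7: place 172 MB, 84 MB left
memory block 8: place 213 MB, 43 MB left
memory block 9: place 70 MB, 186 MB left
memory block 10: place 252 MB, 4 MB left
memory block 11: place 234 MB, 22 MB left
memory block 12: place 140 MB, 116 MB left
memory block 13: place 154 MB, 102 MB left
memory block 14: place 116 MB, 140 MB left
memory block 15: place 233 MB, 23 MB left
Final memory blocks: [171] [248] [115,140] [213] [83,98] [82,102] [172] [213] [70] [252] [234] [140] [154] [116] [233].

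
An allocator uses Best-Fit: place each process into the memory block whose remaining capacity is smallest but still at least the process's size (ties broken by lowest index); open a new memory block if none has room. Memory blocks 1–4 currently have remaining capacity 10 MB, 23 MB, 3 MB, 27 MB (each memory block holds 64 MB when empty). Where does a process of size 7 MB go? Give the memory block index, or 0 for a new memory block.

Memory blocks with room: memory block 1 (10 MB), memory block 2 (23 MB), memory block 4 (27 MB).
Tightest fit is memory block 1 with 10 MB free.

1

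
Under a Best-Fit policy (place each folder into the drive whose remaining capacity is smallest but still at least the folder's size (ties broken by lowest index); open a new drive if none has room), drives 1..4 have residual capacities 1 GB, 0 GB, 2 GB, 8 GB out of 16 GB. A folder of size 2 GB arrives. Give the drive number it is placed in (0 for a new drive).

3

Drives with room: drive 3 (2 GB), drive 4 (8 GB).
Tightest fit is drive 3 with 2 GB free.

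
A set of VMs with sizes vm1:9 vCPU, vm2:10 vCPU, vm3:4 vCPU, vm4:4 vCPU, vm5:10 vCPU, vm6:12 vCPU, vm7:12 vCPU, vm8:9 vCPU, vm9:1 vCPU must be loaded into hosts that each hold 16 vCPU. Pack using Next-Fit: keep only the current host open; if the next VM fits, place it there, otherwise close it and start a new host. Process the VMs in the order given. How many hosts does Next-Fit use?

Put vm1 (9 vCPU) in host 1; 7 vCPU remain.
Put vm2 (10 vCPU) in host 2; 6 vCPU remain.
Put vm3 (4 vCPU) in host 2; 2 vCPU remain.
Put vm4 (4 vCPU) in host 3; 12 vCPU remain.
Put vm5 (10 vCPU) in host 3; 2 vCPU remain.
Put vm6 (12 vCPU) in host 4; 4 vCPU remain.
Put vm7 (12 vCPU) in host 5; 4 vCPU remain.
Put vm8 (9 vCPU) in host 6; 7 vCPU remain.
Put vm9 (1 vCPU) in host 6; 6 vCPU remain.

6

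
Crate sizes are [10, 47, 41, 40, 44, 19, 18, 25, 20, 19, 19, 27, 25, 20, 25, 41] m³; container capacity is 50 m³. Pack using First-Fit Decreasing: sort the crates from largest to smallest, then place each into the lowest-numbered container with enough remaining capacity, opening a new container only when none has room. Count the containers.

Sorted descending: 47, 44, 41, 41, 40, 27, 25, 25, 25, 20, 20, 19, 19, 19, 18, 10.
Put 47 m³ in container 1; 3 m³ remain.
Put 44 m³ in container 2; 6 m³ remain.
Put 41 m³ in container 3; 9 m³ remain.
Put 41 m³ in container 4; 9 m³ remain.
Put 40 m³ in container 5; 10 m³ remain.
Put 27 m³ in container 6; 23 m³ remain.
Put 25 m³ in container 7; 25 m³ remain.
Put 25 m³ in container 7; 0 m³ remain.
Put 25 m³ in container 8; 25 m³ remain.
Put 20 m³ in container 6; 3 m³ remain.
Put 20 m³ in container 8; 5 m³ remain.
Put 19 m³ in container 9; 31 m³ remain.
Put 19 m³ in container 9; 12 m³ remain.
Put 19 m³ in container 10; 31 m³ remain.
Put 18 m³ in container 10; 13 m³ remain.
Put 10 m³ in container 5; 0 m³ remain.

10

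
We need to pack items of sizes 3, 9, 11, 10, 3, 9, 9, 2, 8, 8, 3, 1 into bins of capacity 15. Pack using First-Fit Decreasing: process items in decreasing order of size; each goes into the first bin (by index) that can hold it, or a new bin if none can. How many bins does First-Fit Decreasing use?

7

Sorted descending: 11, 10, 9, 9, 9, 8, 8, 3, 3, 3, 2, 1.
bin 1: place 11, 4 left
bin 2: place 10, 5 left
bin 3: place 9, 6 left
bin 4: place 9, 6 left
bin 5: place 9, 6 left
bin 6: place 8, 7 left
bin 7: place 8, 7 left
bin 1: place 3, 1 left
bin 2: place 3, 2 left
bin 3: place 3, 3 left
bin 2: place 2, 0 left
bin 1: place 1, 0 left
Final bins: [11,3,1] [10,3,2] [9,3] [9] [9] [8] [8].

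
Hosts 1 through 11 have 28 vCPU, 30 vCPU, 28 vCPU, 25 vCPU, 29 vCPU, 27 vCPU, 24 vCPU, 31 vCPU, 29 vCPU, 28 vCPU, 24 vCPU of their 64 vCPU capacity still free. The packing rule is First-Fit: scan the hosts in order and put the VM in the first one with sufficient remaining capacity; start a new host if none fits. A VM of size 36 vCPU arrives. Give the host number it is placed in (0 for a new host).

No host has ≥ 36 vCPU free, so a new host is opened.

0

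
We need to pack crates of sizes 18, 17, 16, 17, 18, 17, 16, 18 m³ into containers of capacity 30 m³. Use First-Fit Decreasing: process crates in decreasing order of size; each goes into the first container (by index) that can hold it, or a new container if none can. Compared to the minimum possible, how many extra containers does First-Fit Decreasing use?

0

First-Fit Decreasing: [18] [18] [18] [17] [17] [17] [16] [16] → 8 containers.
8 crates exceed 15 m³ (half the capacity), and no two of those can share a container, so at least 8 containers are needed.
So 8 is already optimal.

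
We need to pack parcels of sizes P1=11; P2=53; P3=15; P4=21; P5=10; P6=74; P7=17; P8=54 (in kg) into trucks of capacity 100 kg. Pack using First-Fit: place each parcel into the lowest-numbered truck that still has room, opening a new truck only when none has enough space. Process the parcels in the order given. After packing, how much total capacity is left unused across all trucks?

45

truck 1: place P1 (11 kg), 89 kg left
truck 1: place P2 (53 kg), 36 kg left
truck 1: place P3 (15 kg), 21 kg left
truck 1: place P4 (21 kg), 0 kg left
truck 2: place P5 (10 kg), 90 kg left
truck 2: place P6 (74 kg), 16 kg left
truck 3: place P7 (17 kg), 83 kg left
truck 3: place P8 (54 kg), 29 kg left
3 trucks × 100 kg = 300 kg; used 255 kg; unused 45 kg.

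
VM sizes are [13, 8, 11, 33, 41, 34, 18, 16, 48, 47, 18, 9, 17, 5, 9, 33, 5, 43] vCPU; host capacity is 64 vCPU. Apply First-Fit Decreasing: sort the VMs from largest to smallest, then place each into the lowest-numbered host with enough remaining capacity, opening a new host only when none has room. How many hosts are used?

7

Sorted descending: 48, 47, 43, 41, 34, 33, 33, 18, 18, 17, 16, 13, 11, 9, 9, 8, 5, 5.
48 vCPU → host 1 (remaining 16 vCPU)
47 vCPU → host 2 (remaining 17 vCPU)
43 vCPU → host 3 (remaining 21 vCPU)
41 vCPU → host 4 (remaining 23 vCPU)
34 vCPU → host 5 (remaining 30 vCPU)
33 vCPU → host 6 (remaining 31 vCPU)
33 vCPU → host 7 (remaining 31 vCPU)
18 vCPU → host 3 (remaining 3 vCPU)
18 vCPU → host 4 (remaining 5 vCPU)
17 vCPU → host 2 (remaining 0 vCPU)
16 vCPU → host 1 (remaining 0 vCPU)
13 vCPU → host 5 (remaining 17 vCPU)
11 vCPU → host 5 (remaining 6 vCPU)
9 vCPU → host 6 (remaining 22 vCPU)
9 vCPU → host 6 (remaining 13 vCPU)
8 vCPU → host 6 (remaining 5 vCPU)
5 vCPU → host 4 (remaining 0 vCPU)
5 vCPU → host 5 (remaining 1 vCPU)
Final hosts: [48,16] [47,17] [43,18] [41,18,5] [34,13,11,5] [33,9,9,8] [33].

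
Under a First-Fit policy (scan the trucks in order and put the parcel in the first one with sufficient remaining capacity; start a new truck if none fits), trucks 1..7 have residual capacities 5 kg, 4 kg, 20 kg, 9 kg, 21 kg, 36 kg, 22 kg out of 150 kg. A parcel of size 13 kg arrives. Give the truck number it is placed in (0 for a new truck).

Trucks with room: truck 3 (20 kg), truck 5 (21 kg), truck 6 (36 kg), truck 7 (22 kg).
The first with room is truck 3.

3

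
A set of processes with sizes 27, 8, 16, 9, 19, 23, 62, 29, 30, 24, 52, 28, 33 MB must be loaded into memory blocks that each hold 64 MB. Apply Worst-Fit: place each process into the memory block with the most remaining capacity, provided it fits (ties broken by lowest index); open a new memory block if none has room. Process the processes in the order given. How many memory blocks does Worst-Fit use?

7 memory blocks

memory block 1: place 27 MB, 37 MB left
memory block 1: place 8 MB, 29 MB left
memory block 1: place 16 MB, 13 MB left
memory block 1: place 9 MB, 4 MB left
memory block 2: place 19 MB, 45 MB left
memory block 2: place 23 MB, 22 MB left
memory block 3: place 62 MB, 2 MB left
memory block 4: place 29 MB, 35 MB left
memory block 4: place 30 MB, 5 MB left
memory block 5: place 24 MB, 40 MB left
memory block 6: place 52 MB, 12 MB left
memory block 5: place 28 MB, 12 MB left
memory block 7: place 33 MB, 31 MB left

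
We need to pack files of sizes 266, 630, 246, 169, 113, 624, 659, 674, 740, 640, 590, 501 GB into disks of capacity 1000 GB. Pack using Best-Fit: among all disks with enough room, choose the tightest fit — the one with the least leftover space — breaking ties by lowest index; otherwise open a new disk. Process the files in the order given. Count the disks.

266 GB → disk 1 (remaining 734 GB)
630 GB → disk 1 (remaining 104 GB)
246 GB → disk 2 (remaining 754 GB)
169 GB → disk 2 (remaining 585 GB)
113 GB → disk 2 (remaining 472 GB)
624 GB → disk 3 (remaining 376 GB)
659 GB → disk 4 (remaining 341 GB)
674 GB → disk 5 (remaining 326 GB)
740 GB → disk 6 (remaining 260 GB)
640 GB → disk 7 (remaining 360 GB)
590 GB → disk 8 (remaining 410 GB)
501 GB → disk 9 (remaining 499 GB)

9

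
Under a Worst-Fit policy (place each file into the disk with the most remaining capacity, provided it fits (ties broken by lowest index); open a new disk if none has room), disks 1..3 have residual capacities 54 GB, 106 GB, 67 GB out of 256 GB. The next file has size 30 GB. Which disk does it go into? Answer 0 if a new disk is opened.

Disks with room: disk 1 (54 GB), disk 2 (106 GB), disk 3 (67 GB).
Most room is disk 2 with 106 GB free.

2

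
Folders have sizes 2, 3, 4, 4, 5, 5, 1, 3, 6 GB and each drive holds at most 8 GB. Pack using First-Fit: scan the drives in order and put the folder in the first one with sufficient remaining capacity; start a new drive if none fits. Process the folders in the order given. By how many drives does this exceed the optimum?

First-Fit: [2,3,1] [4,4] [5,3] [5] [6] → 5 drives.
Total size 33 GB; any packing needs at least ⌈33/8⌉ = 5 drives.
So 5 is already optimal.

0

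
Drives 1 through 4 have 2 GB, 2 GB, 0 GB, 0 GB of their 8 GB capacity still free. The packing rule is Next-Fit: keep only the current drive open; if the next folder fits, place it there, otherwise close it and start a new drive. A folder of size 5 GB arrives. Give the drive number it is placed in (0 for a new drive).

0

Next-Fit only looks at drive 4, which has 0 GB free.
5 GB does not fit, so a new drive is opened.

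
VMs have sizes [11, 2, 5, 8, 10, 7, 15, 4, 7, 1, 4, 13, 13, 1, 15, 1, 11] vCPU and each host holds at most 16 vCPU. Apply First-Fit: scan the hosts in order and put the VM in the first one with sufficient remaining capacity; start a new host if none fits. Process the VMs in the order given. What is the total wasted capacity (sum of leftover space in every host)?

11 vCPU → host 1 (remaining 5 vCPU)
2 vCPU → host 1 (remaining 3 vCPU)
5 vCPU → host 2 (remaining 11 vCPU)
8 vCPU → host 2 (remaining 3 vCPU)
10 vCPU → host 3 (remaining 6 vCPU)
7 vCPU → host 4 (remaining 9 vCPU)
15 vCPU → host 5 (remaining 1 vCPU)
4 vCPU → host 3 (remaining 2 vCPU)
7 vCPU → host 4 (remaining 2 vCPU)
1 vCPU → host 1 (remaining 2 vCPU)
4 vCPU → host 6 (remaining 12 vCPU)
13 vCPU → host 7 (remaining 3 vCPU)
13 vCPU → host 8 (remaining 3 vCPU)
1 vCPU → host 1 (remaining 1 vCPU)
15 vCPU → host 9 (remaining 1 vCPU)
1 vCPU → host 1 (remaining 0 vCPU)
11 vCPU → host 6 (remaining 1 vCPU)
9 hosts × 16 vCPU = 144 vCPU; used 128 vCPU; unused 16 vCPU.

16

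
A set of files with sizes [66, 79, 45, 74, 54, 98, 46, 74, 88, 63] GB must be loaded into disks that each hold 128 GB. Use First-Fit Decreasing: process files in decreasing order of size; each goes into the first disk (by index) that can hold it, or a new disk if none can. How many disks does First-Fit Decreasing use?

Sorted descending: 98, 88, 79, 74, 74, 66, 63, 54, 46, 45.
Put 98 GB in disk 1; 30 GB remain.
Put 88 GB in disk 2; 40 GB remain.
Put 79 GB in disk 3; 49 GB remain.
Put 74 GB in disk 4; 54 GB remain.
Put 74 GB in disk 5; 54 GB remain.
Put 66 GB in disk 6; 62 GB remain.
Put 63 GB in disk 7; 65 GB remain.
Put 54 GB in disk 4; 0 GB remain.
Put 46 GB in disk 3; 3 GB remain.
Put 45 GB in disk 5; 9 GB remain.

7 disks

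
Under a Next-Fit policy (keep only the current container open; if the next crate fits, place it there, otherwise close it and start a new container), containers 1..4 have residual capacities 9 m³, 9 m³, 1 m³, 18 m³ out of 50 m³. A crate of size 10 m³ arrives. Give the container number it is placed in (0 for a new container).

Next-Fit only looks at container 4, which has 18 m³ free.
10 m³ fits there.

4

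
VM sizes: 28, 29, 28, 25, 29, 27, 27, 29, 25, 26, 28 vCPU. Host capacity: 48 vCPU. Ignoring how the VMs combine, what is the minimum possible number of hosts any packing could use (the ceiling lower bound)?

Total size = 28 + 29 + 28 + 25 + 29 + 27 + 27 + 29 + 25 + 26 + 28 = 301 vCPU.
⌈301 / 48⌉ = 7.

7 hosts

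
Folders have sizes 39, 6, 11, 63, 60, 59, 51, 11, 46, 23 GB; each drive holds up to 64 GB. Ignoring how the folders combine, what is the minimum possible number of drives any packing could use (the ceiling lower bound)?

Total size = 39 + 6 + 11 + 63 + 60 + 59 + 51 + 11 + 46 + 23 = 369 GB.
⌈369 / 64⌉ = 6.

6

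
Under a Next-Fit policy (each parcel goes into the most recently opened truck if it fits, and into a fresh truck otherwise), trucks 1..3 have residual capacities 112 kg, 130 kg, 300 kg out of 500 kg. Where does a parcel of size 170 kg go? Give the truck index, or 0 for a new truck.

3

Next-Fit only looks at truck 3, which has 300 kg free.
170 kg fits there.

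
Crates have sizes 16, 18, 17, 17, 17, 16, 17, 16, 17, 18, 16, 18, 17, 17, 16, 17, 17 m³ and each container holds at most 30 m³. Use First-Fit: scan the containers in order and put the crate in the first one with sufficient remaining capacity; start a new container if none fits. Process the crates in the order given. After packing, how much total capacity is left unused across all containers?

223

16 m³ → container 1 (remaining 14 m³)
18 m³ → container 2 (remaining 12 m³)
17 m³ → container 3 (remaining 13 m³)
17 m³ → container 4 (remaining 13 m³)
17 m³ → container 5 (remaining 13 m³)
16 m³ → container 6 (remaining 14 m³)
17 m³ → container 7 (remaining 13 m³)
16 m³ → container 8 (remaining 14 m³)
17 m³ → container 9 (remaining 13 m³)
18 m³ → container 10 (remaining 12 m³)
16 m³ → container 11 (remaining 14 m³)
18 m³ → container 12 (remaining 12 m³)
17 m³ → container 13 (remaining 13 m³)
17 m³ → container 14 (remaining 13 m³)
16 m³ → container 15 (remaining 14 m³)
17 m³ → container 16 (remaining 13 m³)
17 m³ → container 17 (remaining 13 m³)
17 containers × 30 m³ = 510 m³; used 287 m³; unused 223 m³.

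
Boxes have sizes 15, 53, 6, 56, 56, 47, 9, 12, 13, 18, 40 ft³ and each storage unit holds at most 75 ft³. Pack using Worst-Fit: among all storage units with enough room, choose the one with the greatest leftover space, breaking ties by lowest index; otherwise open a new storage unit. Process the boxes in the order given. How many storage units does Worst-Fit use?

5 storage units

storage unit 1: place 15 ft³, 60 ft³ left
storage unit 1: place 53 ft³, 7 ft³ left
storage unit 1: place 6 ft³, 1 ft³ left
storage unit 2: place 56 ft³, 19 ft³ left
storage unit 3: place 56 ft³, 19 ft³ left
storage unit 4: place 47 ft³, 28 ft³ left
storage unit 4: place 9 ft³, 19 ft³ left
storage unit 2: place 12 ft³, 7 ft³ left
storage unit 3: place 13 ft³, 6 ft³ left
storage unit 4: place 18 ft³, 1 ft³ left
storage unit 5: place 40 ft³, 35 ft³ left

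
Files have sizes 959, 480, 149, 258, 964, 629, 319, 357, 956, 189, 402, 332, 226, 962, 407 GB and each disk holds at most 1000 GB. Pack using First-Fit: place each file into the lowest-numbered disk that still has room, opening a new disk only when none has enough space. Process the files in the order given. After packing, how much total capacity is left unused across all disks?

disk 1: place 959 GB, 41 GB left
disk 2: place 480 GB, 520 GB left
disk 2: place 149 GB, 371 GB left
disk 2: place 258 GB, 113 GB left
disk 3: place 964 GB, 36 GB left
disk 4: place 629 GB, 371 GB left
disk 4: place 319 GB, 52 GB left
disk 5: place 357 GB, 643 GB left
disk 6: place 956 GB, 44 GB left
disk 5: place 189 GB, 454 GB left
disk 5: place 402 GB, 52 GB left
disk 7: place 332 GB, 668 GB left
disk 7: place 226 GB, 442 GB left
disk 8: place 962 GB, 38 GB left
disk 7: place 407 GB, 35 GB left
8 disks × 1000 GB = 8000 GB; used 7589 GB; unused 411 GB.

411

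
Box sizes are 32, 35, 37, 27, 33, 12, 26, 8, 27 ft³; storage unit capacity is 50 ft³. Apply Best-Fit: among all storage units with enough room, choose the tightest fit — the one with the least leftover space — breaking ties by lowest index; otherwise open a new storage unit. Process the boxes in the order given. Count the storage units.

7

32 ft³ → storage unit 1 (remaining 18 ft³)
35 ft³ → storage unit 2 (remaining 15 ft³)
37 ft³ → storage unit 3 (remaining 13 ft³)
27 ft³ → storage unit 4 (remaining 23 ft³)
33 ft³ → storage unit 5 (remaining 17 ft³)
12 ft³ → storage unit 3 (remaining 1 ft³)
26 ft³ → storage unit 6 (remaining 24 ft³)
8 ft³ → storage unit 2 (remaining 7 ft³)
27 ft³ → storage unit 7 (remaining 23 ft³)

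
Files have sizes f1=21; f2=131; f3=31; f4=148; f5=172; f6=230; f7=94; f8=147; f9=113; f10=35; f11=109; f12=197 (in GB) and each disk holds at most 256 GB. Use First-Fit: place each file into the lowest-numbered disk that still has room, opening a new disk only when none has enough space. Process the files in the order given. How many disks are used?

7 disks

Put f1 (21 GB) in disk 1; 235 GB remain.
Put f2 (131 GB) in disk 1; 104 GB remain.
Put f3 (31 GB) in disk 1; 73 GB remain.
Put f4 (148 GB) in disk 2; 108 GB remain.
Put f5 (172 GB) in disk 3; 84 GB remain.
Put f6 (230 GB) in disk 4; 26 GB remain.
Put f7 (94 GB) in disk 2; 14 GB remain.
Put f8 (147 GB) in disk 5; 109 GB remain.
Put f9 (113 GB) in disk 6; 143 GB remain.
Put f10 (35 GB) in disk 1; 38 GB remain.
Put f11 (109 GB) in disk 5; 0 GB remain.
Put f12 (197 GB) in disk 7; 59 GB remain.
Final disks: [21,131,31,35] [148,94] [172] [230] [147,109] [113] [197].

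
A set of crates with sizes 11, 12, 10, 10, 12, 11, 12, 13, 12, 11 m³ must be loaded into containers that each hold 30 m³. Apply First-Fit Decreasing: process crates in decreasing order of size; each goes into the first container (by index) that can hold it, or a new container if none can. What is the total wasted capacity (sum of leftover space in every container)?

36

Sorted descending: 13, 12, 12, 12, 12, 11, 11, 11, 10, 10.
container 1: place 13 m³, 17 m³ left
container 1: place 12 m³, 5 m³ left
container 2: place 12 m³, 18 m³ left
container 2: place 12 m³, 6 m³ left
container 3: place 12 m³, 18 m³ left
container 3: place 11 m³, 7 m³ left
container 4: place 11 m³, 19 m³ left
container 4: place 11 m³, 8 m³ left
container 5: place 10 m³, 20 m³ left
container 5: place 10 m³, 10 m³ left
5 containers × 30 m³ = 150 m³; used 114 m³; unused 36 m³.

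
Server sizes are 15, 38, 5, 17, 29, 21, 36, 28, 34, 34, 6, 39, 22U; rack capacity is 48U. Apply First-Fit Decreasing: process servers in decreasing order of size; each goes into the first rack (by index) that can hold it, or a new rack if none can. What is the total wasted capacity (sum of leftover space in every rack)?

60

Sorted descending: 39, 38, 36, 34, 34, 29, 28, 22, 21, 17, 15, 6, 5.
39U → rack 1 (remaining 9U)
38U → rack 2 (remaining 10U)
36U → rack 3 (remaining 12U)
34U → rack 4 (remaining 14U)
34U → rack 5 (remaining 14U)
29U → rack 6 (remaining 19U)
28U → rack 7 (remaining 20U)
22U → rack 8 (remaining 26U)
21U → rack 8 (remaining 5U)
17U → rack 6 (remaining 2U)
15U → rack 7 (remaining 5U)
6U → rack 1 (remaining 3U)
5U → rack 2 (remaining 5U)
8 racks × 48U = 384U; used 324U; unused 60U.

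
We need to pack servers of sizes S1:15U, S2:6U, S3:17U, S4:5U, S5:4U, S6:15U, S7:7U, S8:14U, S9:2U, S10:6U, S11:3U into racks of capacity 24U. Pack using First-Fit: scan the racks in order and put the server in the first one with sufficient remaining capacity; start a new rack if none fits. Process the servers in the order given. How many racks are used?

5

rack 1: place S1 (15U), 9U left
rack 1: place S2 (6U), 3U left
rack 2: place S3 (17U), 7U left
rack 2: place S4 (5U), 2U left
rack 3: place S5 (4U), 20U left
rack 3: place S6 (15U), 5U left
rack 4: place S7 (7U), 17U left
rack 4: place S8 (14U), 3U left
rack 1: place S9 (2U), 1U left
rack 5: place S10 (6U), 18U left
rack 3: place S11 (3U), 2U left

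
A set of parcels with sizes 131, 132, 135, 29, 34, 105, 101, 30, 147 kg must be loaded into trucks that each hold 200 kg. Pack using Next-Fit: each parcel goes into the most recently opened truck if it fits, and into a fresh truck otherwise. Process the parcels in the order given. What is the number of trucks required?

6

131 kg → truck 1 (remaining 69 kg)
132 kg → truck 2 (remaining 68 kg)
135 kg → truck 3 (remaining 65 kg)
29 kg → truck 3 (remaining 36 kg)
34 kg → truck 3 (remaining 2 kg)
105 kg → truck 4 (remaining 95 kg)
101 kg → truck 5 (remaining 99 kg)
30 kg → truck 5 (remaining 69 kg)
147 kg → truck 6 (remaining 53 kg)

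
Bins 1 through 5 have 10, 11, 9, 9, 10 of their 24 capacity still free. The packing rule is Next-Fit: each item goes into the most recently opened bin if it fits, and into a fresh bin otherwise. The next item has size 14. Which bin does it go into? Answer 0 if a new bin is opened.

0

Next-Fit only looks at bin 5, which has 10 free.
14 does not fit, so a new bin is opened.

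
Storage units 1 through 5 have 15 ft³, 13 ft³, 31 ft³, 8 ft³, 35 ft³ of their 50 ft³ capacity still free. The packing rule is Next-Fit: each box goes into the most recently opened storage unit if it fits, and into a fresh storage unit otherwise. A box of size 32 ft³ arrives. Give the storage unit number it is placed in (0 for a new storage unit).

5

Next-Fit only looks at storage unit 5, which has 35 ft³ free.
32 ft³ fits there.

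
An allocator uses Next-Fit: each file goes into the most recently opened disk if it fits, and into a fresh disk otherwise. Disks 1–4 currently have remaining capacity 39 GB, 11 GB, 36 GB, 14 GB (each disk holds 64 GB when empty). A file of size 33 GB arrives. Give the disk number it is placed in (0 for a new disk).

Next-Fit only looks at disk 4, which has 14 GB free.
33 GB does not fit, so a new disk is opened.

0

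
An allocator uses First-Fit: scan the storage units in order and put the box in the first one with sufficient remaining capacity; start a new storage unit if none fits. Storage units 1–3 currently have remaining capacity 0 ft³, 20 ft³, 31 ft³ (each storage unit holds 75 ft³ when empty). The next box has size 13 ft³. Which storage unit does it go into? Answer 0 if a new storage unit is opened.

2

Storage units with room: storage unit 2 (20 ft³), storage unit 3 (31 ft³).
The first with room is storage unit 2.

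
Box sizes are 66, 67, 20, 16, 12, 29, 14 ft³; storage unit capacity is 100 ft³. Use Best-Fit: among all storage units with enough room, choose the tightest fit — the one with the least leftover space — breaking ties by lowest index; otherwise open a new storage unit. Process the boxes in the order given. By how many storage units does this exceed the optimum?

0

Best-Fit: [66,16,14] [67,20,12] [29] → 3 storage units.
Total size 224 ft³; any packing needs at least ⌈224/100⌉ = 3 storage units.
So 3 is already optimal.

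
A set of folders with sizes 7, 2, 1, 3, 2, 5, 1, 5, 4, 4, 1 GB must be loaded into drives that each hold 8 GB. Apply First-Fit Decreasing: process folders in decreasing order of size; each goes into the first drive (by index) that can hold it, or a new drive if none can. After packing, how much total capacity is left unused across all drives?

Sorted descending: 7, 5, 5, 4, 4, 3, 2, 2, 1, 1, 1.
Put 7 GB in drive 1; 1 GB remain.
Put 5 GB in drive 2; 3 GB remain.
Put 5 GB in drive 3; 3 GB remain.
Put 4 GB in drive 4; 4 GB remain.
Put 4 GB in drive 4; 0 GB remain.
Put 3 GB in drive 2; 0 GB remain.
Put 2 GB in drive 3; 1 GB remain.
Put 2 GB in drive 5; 6 GB remain.
Put 1 GB in drive 1; 0 GB remain.
Put 1 GB in drive 3; 0 GB remain.
Put 1 GB in drive 5; 5 GB remain.
5 drives × 8 GB = 40 GB; used 35 GB; unused 5 GB.

5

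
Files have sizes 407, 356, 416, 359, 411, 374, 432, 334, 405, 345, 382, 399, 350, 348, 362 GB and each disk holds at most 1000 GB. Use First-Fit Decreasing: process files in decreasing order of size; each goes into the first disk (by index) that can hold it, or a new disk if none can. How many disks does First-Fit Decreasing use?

8 disks

Sorted descending: 432, 416, 411, 407, 405, 399, 382, 374, 362, 359, 356, 350, 348, 345, 334.
disk 1: place 432 GB, 568 GB left
disk 1: place 416 GB, 152 GB left
disk 2: place 411 GB, 589 GB left
disk 2: place 407 GB, 182 GB left
disk 3: place 405 GB, 595 GB left
disk 3: place 399 GB, 196 GB left
disk 4: place 382 GB, 618 GB left
disk 4: place 374 GB, 244 GB left
disk 5: place 362 GB, 638 GB left
disk 5: place 359 GB, 279 GB left
disk 6: place 356 GB, 644 GB left
disk 6: place 350 GB, 294 GB left
disk 7: place 348 GB, 652 GB left
disk 7: place 345 GB, 307 GB left
disk 8: place 334 GB, 666 GB left
Final disks: [432,416] [411,407] [405,399] [382,374] [362,359] [356,350] [348,345] [334].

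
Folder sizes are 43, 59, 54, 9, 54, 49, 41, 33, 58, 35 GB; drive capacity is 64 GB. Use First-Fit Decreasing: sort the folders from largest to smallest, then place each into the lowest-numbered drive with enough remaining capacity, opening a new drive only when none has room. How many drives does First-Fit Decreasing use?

9 drives

Sorted descending: 59, 58, 54, 54, 49, 43, 41, 35, 33, 9.
Put 59 GB in drive 1; 5 GB remain.
Put 58 GB in drive 2; 6 GB remain.
Put 54 GB in drive 3; 10 GB remain.
Put 54 GB in drive 4; 10 GB remain.
Put 49 GB in drive 5; 15 GB remain.
Put 43 GB in drive 6; 21 GB remain.
Put 41 GB in drive 7; 23 GB remain.
Put 35 GB in drive 8; 29 GB remain.
Put 33 GB in drive 9; 31 GB remain.
Put 9 GB in drive 3; 1 GB remain.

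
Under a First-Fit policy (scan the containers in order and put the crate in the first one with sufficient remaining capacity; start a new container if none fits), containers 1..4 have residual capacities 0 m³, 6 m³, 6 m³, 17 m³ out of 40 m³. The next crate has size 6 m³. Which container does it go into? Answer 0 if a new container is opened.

Containers with room: container 2 (6 m³), container 3 (6 m³), container 4 (17 m³).
The first with room is container 2.

2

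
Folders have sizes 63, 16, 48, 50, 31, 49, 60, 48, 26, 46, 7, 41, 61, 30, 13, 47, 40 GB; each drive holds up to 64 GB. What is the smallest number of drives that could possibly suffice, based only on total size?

11 drives

Total size = 63 + 16 + 48 + 50 + 31 + 49 + 60 + 48 + 26 + 46 + 7 + 41 + 61 + 30 + 13 + 47 + 40 = 676 GB.
⌈676 / 64⌉ = 11.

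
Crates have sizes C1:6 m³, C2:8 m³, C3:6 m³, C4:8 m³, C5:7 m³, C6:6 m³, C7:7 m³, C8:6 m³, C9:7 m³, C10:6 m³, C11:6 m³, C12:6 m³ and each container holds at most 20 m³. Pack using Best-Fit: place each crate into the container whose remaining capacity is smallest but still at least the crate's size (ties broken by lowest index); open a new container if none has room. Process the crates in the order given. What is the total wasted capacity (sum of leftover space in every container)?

21

container 1: place C1 (6 m³), 14 m³ left
container 1: place C2 (8 m³), 6 m³ left
container 1: place C3 (6 m³), 0 m³ left
container 2: place C4 (8 m³), 12 m³ left
container 2: place C5 (7 m³), 5 m³ left
container 3: place C6 (6 m³), 14 m³ left
container 3: place C7 (7 m³), 7 m³ left
container 3: place C8 (6 m³), 1 m³ left
container 4: place C9 (7 m³), 13 m³ left
container 4: place C10 (6 m³), 7 m³ left
container 4: place C11 (6 m³), 1 m³ left
container 5: place C12 (6 m³), 14 m³ left
5 containers × 20 m³ = 100 m³; used 79 m³; unused 21 m³.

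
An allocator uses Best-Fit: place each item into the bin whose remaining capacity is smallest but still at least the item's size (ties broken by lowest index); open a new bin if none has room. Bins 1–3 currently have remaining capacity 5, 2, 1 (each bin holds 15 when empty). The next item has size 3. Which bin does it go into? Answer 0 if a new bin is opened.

1

Bins with room: bin 1 (5).
Tightest fit is bin 1 with 5 free.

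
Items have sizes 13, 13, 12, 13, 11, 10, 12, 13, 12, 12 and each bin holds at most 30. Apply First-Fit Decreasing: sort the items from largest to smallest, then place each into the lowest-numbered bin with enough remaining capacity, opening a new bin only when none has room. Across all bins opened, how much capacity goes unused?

29

Sorted descending: 13, 13, 13, 13, 12, 12, 12, 12, 11, 10.
Put 13 in bin 1; 17 remain.
Put 13 in bin 1; 4 remain.
Put 13 in bin 2; 17 remain.
Put 13 in bin 2; 4 remain.
Put 12 in bin 3; 18 remain.
Put 12 in bin 3; 6 remain.
Put 12 in bin 4; 18 remain.
Put 12 in bin 4; 6 remain.
Put 11 in bin 5; 19 remain.
Put 10 in bin 5; 9 remain.
5 bins × 30 = 150; used 121; unused 29.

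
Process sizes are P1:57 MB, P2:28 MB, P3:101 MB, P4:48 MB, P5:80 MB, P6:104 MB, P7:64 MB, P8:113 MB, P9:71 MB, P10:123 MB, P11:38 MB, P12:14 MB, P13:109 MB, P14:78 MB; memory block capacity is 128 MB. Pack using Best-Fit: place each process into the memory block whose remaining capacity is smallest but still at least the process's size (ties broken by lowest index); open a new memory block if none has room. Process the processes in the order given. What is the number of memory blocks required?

Put P1 (57 MB) in memory block 1; 71 MB remain.
Put P2 (28 MB) in memory block 1; 43 MB remain.
Put P3 (101 MB) in memory block 2; 27 MB remain.
Put P4 (48 MB) in memory block 3; 80 MB remain.
Put P5 (80 MB) in memory block 3; 0 MB remain.
Put P6 (104 MB) in memory block 4; 24 MB remain.
Put P7 (64 MB) in memory block 5; 64 MB remain.
Put P8 (113 MB) in memory block 6; 15 MB remain.
Put P9 (71 MB) in memory block 7; 57 MB remain.
Put P10 (123 MB) in memory block 8; 5 MB remain.
Put P11 (38 MB) in memory block 1; 5 MB remain.
Put P12 (14 MB) in memory block 6; 1 MB remain.
Put P13 (109 MB) in memory block 9; 19 MB remain.
Put P14 (78 MB) in memory block 10; 50 MB remain.

10 memory blocks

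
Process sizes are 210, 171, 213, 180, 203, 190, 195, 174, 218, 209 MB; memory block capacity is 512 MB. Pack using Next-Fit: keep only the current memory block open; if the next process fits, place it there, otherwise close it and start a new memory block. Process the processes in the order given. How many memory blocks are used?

memory block 1: place 210 MB, 302 MB left
memory block 1: place 171 MB, 131 MB left
memory block 2: place 213 MB, 299 MB left
memory block 2: place 180 MB, 119 MB left
memory block 3: place 203 MB, 309 MB left
memory block 3: place 190 MB, 119 MB left
memory block 4: place 195 MB, 317 MB left
memory block 4: place 174 MB, 143 MB left
memory block 5: place 218 MB, 294 MB left
memory block 5: place 209 MB, 85 MB left

5 memory blocks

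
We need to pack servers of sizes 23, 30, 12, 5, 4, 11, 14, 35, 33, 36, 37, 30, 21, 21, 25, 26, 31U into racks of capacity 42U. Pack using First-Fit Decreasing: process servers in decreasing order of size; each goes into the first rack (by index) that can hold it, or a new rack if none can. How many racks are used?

11

Sorted descending: 37, 36, 35, 33, 31, 30, 30, 26, 25, 23, 21, 21, 14, 12, 11, 5, 4.
rack 1: place 37U, 5U left
rack 2: place 36U, 6U left
rack 3: place 35U, 7U left
rack 4: place 33U, 9U left
rack 5: place 31U, 11U left
rack 6: place 30U, 12U left
rack 7: place 30U, 12U left
rack 8: place 26U, 16U left
rack 9: place 25U, 17U left
rack 10: place 23U, 19U left
rack 11: place 21U, 21U left
rack 11: place 21U, 0U left
rack 8: place 14U, 2U left
rack 6: place 12U, 0U left
rack 5: place 11U, 0U left
rack 1: place 5U, 0U left
rack 2: place 4U, 2U left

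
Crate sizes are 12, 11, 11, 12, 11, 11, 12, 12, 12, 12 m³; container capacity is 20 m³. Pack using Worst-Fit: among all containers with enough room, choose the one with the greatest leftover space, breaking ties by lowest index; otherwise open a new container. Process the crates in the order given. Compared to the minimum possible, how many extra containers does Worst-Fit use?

0

Worst-Fit: [12] [11] [11] [12] [11] [11] [12] [12] [12] [12] → 10 containers.
10 crates exceed 10 m³ (half the capacity), and no two of those can share a container, so at least 10 containers are needed.
So 10 is already optimal.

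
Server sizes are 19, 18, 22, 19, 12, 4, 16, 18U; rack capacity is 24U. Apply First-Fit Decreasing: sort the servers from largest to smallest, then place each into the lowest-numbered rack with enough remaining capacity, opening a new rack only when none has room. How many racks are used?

Sorted descending: 22, 19, 19, 18, 18, 16, 12, 4.
22U → rack 1 (remaining 2U)
19U → rack 2 (remaining 5U)
19U → rack 3 (remaining 5U)
18U → rack 4 (remaining 6U)
18U → rack 5 (remaining 6U)
16U → rack 6 (remaining 8U)
12U → rack 7 (remaining 12U)
4U → rack 2 (remaining 1U)

7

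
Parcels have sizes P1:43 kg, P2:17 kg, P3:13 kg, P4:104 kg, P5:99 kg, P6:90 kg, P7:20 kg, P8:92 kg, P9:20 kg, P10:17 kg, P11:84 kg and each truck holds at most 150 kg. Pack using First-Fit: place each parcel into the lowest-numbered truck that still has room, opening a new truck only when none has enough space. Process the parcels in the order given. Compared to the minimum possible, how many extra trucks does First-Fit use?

First-Fit: [43,17,13,20,20,17] [104] [99] [90] [92] [84] → 6 trucks.
5 parcels exceed 75 kg (half the capacity), and no two of those can share a truck, so at least 5 trucks are needed.
An optimal packing achieves that bound: [104,43] [99,20,20] [92,17,17,13] [90] [84] → 5 trucks.
Excess: 6 − 5 = 1.

1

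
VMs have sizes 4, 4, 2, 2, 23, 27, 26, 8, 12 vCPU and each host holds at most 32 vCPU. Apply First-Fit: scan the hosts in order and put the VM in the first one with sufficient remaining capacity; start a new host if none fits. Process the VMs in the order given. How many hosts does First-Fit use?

Put 4 vCPU in host 1; 28 vCPU remain.
Put 4 vCPU in host 1; 24 vCPU remain.
Put 2 vCPU in host 1; 22 vCPU remain.
Put 2 vCPU in host 1; 20 vCPU remain.
Put 23 vCPU in host 2; 9 vCPU remain.
Put 27 vCPU in host 3; 5 vCPU remain.
Put 26 vCPU in host 4; 6 vCPU remain.
Put 8 vCPU in host 1; 12 vCPU remain.
Put 12 vCPU in host 1; 0 vCPU remain.

4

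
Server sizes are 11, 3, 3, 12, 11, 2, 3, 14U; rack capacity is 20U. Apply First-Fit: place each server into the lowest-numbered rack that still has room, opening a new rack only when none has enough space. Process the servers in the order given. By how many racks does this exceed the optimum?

0

First-Fit: [11,3,3,2] [12,3] [11] [14] → 4 racks.
4 servers exceed 10U (half the capacity), and no two of those can share a rack, so at least 4 racks are needed.
So 4 is already optimal.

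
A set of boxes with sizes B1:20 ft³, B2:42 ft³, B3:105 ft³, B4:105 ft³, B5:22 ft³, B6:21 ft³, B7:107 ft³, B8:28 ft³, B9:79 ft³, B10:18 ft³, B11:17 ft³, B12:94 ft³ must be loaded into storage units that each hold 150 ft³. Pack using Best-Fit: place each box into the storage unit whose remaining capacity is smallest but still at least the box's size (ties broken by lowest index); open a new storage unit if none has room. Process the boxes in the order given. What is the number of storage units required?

B1 (20 ft³) → storage unit 1 (remaining 130 ft³)
B2 (42 ft³) → storage unit 1 (remaining 88 ft³)
B3 (105 ft³) → storage unit 2 (remaining 45 ft³)
B4 (105 ft³) → storage unit 3 (remaining 45 ft³)
B5 (22 ft³) → storage unit 2 (remaining 23 ft³)
B6 (21 ft³) → storage unit 2 (remaining 2 ft³)
B7 (107 ft³) → storage unit 4 (remaining 43 ft³)
B8 (28 ft³) → storage unit 4 (remaining 15 ft³)
B9 (79 ft³) → storage unit 1 (remaining 9 ft³)
B10 (18 ft³) → storage unit 3 (remaining 27 ft³)
B11 (17 ft³) → storage unit 3 (remaining 10 ft³)
B12 (94 ft³) → storage unit 5 (remaining 56 ft³)
Final storage units: [20,42,79] [105,22,21] [105,18,17] [107,28] [94].

5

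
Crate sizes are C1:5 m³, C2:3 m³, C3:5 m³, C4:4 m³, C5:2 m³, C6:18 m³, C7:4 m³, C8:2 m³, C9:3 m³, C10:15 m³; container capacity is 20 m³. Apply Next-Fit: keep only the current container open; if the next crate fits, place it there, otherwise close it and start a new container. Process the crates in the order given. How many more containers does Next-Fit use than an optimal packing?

Next-Fit: [5,3,5,4,2] [18] [4,2,3] [15] → 4 containers.
Total size 61 m³; any packing needs at least ⌈61/20⌉ = 4 containers.
So 4 is already optimal.

0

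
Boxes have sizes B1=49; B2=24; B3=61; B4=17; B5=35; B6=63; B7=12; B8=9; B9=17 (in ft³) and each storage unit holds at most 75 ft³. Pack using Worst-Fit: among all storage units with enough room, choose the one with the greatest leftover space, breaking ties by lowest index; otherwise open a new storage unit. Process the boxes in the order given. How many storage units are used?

5 storage units

storage unit 1: place B1 (49 ft³), 26 ft³ left
storage unit 1: place B2 (24 ft³), 2 ft³ left
storage unit 2: place B3 (61 ft³), 14 ft³ left
storage unit 3: place B4 (17 ft³), 58 ft³ left
storage unit 3: place B5 (35 ft³), 23 ft³ left
storage unit 4: place B6 (63 ft³), 12 ft³ left
storage unit 3: place B7 (12 ft³), 11 ft³ left
storage unit 2: place B8 (9 ft³), 5 ft³ left
storage unit 5: place B9 (17 ft³), 58 ft³ left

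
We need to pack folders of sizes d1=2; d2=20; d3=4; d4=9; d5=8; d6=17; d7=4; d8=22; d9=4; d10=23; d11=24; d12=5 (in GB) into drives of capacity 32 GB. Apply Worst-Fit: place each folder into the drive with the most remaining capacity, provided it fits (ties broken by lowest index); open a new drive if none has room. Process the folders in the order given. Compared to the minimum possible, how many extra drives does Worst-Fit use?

Worst-Fit: [2,20,4] [9,8,4,5] [17,4] [22] [23] [24] → 6 drives.
Total size 142 GB; any packing needs at least ⌈142/32⌉ = 5 drives.
An optimal packing achieves that bound: [24,8] [23,9] [22,5,4] [20,4,4,2] [17] → 5 drives.
Excess: 6 − 5 = 1.

1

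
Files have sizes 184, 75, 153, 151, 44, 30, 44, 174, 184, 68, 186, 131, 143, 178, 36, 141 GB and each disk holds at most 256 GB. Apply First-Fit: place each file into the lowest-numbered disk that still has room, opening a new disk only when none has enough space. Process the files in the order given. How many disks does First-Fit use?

184 GB → disk 1 (remaining 72 GB)
75 GB → disk 2 (remaining 181 GB)
153 GB → disk 2 (remaining 28 GB)
151 GB → disk 3 (remaining 105 GB)
44 GB → disk 1 (remaining 28 GB)
30 GB → disk 3 (remaining 75 GB)
44 GB → disk 3 (remaining 31 GB)
174 GB → disk 4 (remaining 82 GB)
184 GB → disk 5 (remaining 72 GB)
68 GB → disk 4 (remaining 14 GB)
186 GB → disk 6 (remaining 70 GB)
131 GB → disk 7 (remaining 125 GB)
143 GB → disk 8 (remaining 113 GB)
178 GB → disk 9 (remaining 78 GB)
36 GB → disk 5 (remaining 36 GB)
141 GB → disk 10 (remaining 115 GB)
Final disks: [184,44] [75,153] [151,30,44] [174,68] [184,36] [186] [131] [143] [178] [141].

10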